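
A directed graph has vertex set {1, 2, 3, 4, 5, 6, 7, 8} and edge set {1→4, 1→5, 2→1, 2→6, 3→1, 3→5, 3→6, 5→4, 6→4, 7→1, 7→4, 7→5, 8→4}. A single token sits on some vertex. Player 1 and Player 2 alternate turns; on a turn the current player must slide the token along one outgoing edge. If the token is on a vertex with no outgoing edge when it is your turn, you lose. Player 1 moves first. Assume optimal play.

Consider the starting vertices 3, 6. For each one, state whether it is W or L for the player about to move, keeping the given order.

3: L, 6: W

Compute win/loss labels from the base case upward. A position with no move is L. Any other position is W if it can reach an L in one move, else L.
Every edge goes from a vertex to one that appears earlier in the order 4, 5, 1, 8, 6, 7, 3, 2, so processing vertices in that order labels each vertex after all of its successors.
4: no outgoing edge → L
5: can move to 4, which is L ⇒ W
1: can move to 4, which is L ⇒ W
8: can move to 4, which is L ⇒ W
6: can move to 4, which is L ⇒ W
7: can move to 4, which is L ⇒ W
3: moves to 6(W), 1(W), 5(W); every one is W ⇒ L
2: moves to 6(W), 1(W); every one is W ⇒ L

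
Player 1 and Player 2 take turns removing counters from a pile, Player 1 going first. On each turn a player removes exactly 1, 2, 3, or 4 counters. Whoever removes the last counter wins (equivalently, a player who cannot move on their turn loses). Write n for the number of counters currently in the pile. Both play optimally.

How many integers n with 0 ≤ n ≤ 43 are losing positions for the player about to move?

Compute win/loss labels from the base case upward. A position with no move is L. Any other position is W if it can reach an L in one move, else L.
n=0: no move → L
n=1: can move to 0, which is L ⇒ W
n=2: can move to 0, which is L ⇒ W
n=3: can move to 0, which is L ⇒ W
n=4: can move to 0, which is L ⇒ W
n=5: moves to 4(W), 3(W), 2(W), 1(W); every one is W ⇒ L
n=6: can move to 5, which is L ⇒ W
n=7: can move to 5, which is L ⇒ W
n=8: can move to 5, which is L ⇒ W
n=9: can move to 5, which is L ⇒ W
n=10: moves to 9(W), 8(W), 7(W), 6(W); every one is W ⇒ L
n=11: can move to 10, which is L ⇒ W
n=12: can move to 10, which is L ⇒ W
n=13: can move to 10, which is L ⇒ W
n=14: can move to 10, which is L ⇒ W
n=15: moves to 14(W), 13(W), 12(W), 11(W); every one is W ⇒ L
n=16: can move to 15, which is L ⇒ W
n=17: can move to 15, which is L ⇒ W
n=18: can move to 15, which is L ⇒ W
n=19: can move to 15, which is L ⇒ W
n=20: moves to 19(W), 18(W), 17(W), 16(W); every one is W ⇒ L
n=21: can move to 20, which is L ⇒ W
n=22: can move to 20, which is L ⇒ W
n=23: can move to 20, which is L ⇒ W
n=24: can move to 20, which is L ⇒ W
n=25: moves to 24(W), 23(W), 22(W), 21(W); every one is W ⇒ L
n=26: can move to 25, which is L ⇒ W
n=27: can move to 25, which is L ⇒ W
n=28: can move to 25, which is L ⇒ W
n=29: can move to 25, which is L ⇒ W
n=30: moves to 29(W), 28(W), 27(W), 26(W); every one is W ⇒ L
n=31: can move to 30, which is L ⇒ W
n=32: can move to 30, which is L ⇒ W
n=33: can move to 30, which is L ⇒ W
n=34: can move to 30, which is L ⇒ W
n=35: moves to 34(W), 33(W), 32(W), 31(W); every one is W ⇒ L
n=36: can move to 35, which is L ⇒ W
n=37: can move to 35, which is L ⇒ W
n=38: can move to 35, which is L ⇒ W
n=39: can move to 35, which is L ⇒ W
n=40: moves to 39(W), 38(W), 37(W), 36(W); every one is W ⇒ L
n=41: can move to 40, which is L ⇒ W
n=42: can move to 40, which is L ⇒ W
n=43: can move to 40, which is L ⇒ W
L entries with 0 ≤ n ≤ 43: n = 0, 5, 10, 15, 20, 25, 30, 35, 40; that makes 9.

9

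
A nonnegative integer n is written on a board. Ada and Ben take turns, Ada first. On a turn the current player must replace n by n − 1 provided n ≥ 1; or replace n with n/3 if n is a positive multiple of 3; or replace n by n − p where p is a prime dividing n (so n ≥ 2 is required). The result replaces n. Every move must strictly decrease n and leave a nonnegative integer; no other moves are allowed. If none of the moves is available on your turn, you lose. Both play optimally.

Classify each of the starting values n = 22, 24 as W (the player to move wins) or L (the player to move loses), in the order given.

Use the standard recursion: the mover loses at a terminal position; elsewhere, the mover wins exactly when some move hands the opponent an L position.
n=0: no move → L
n=1: can move to 0, which is L ⇒ W
n=2: can move to 0, which is L ⇒ W
n=3: can move to 0, which is L ⇒ W
n=4: moves to 2(W), 3(W); every one is W ⇒ L
n=5: can move to 0, which is L ⇒ W
n=6: can move to 4, which is L ⇒ W
n=7: can move to 0, which is L ⇒ W
n=8: moves to 6(W), 7(W); every one is W ⇒ L
n=9: can move to 8, which is L ⇒ W
n=10: can move to 8, which is L ⇒ W
n=11: can move to 0, which is L ⇒ W
n=12: can move to 4, which is L ⇒ W
n=13: can move to 0, which is L ⇒ W
n=14: moves to 7(W), 12(W), 13(W); every one is W ⇒ L
n=15: can move to 14, which is L ⇒ W
n=16: can move to 14, which is L ⇒ W
n=17: can move to 0, which is L ⇒ W
n=18: moves to 6(W), 15(W), 16(W), 17(W); every one is W ⇒ L
n=19: can move to 0, which is L ⇒ W
n=20: can move to 18, which is L ⇒ W
n=21: can move to 14, which is L ⇒ W
n=22: moves to 11(W), 20(W), 21(W); every one is W ⇒ L
n=23: can move to 0, which is L ⇒ W
n=24: can move to 8, which is L ⇒ W

22: L, 24: W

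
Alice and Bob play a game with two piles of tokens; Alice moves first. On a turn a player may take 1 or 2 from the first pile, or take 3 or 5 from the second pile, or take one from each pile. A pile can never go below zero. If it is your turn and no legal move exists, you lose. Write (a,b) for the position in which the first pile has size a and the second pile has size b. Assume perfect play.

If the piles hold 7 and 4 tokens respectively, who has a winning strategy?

Build the W/L table. Terminal = L. A non-terminal position is W if it has a move to some L; otherwise it is L.
No move ever increases a pile, so every position that can arise here has a ≤ 7 and b ≤ 4; it is enough to label the cells with 0 ≤ a ≤ 7 and 0 ≤ b ≤ 4.
Every move lowers a or b (never raises either), so fill the grid row by row in increasing a, and left to right within a row: each cell's successors are then already labelled.
      b=0  b=1  b=2  b=3  b=4
a=0:    L    L    L    W    W
a=1:    W    W    W    W    L
a=2:    W    W    W    L    W
a=3:    L    L    L    W    W
a=4:    W    W    W    W    L
a=5:    W    W    W    L    W
a=6:    L    L    L    W    W
a=7:    W    W    W    W    L
Cells with no legal move (terminal, hence L): (0,0), (0,1), (0,2).
The remaining L cells, each justified by listing all of its moves:
(1,4): →(0,4)(W), (1,1)(W), (0,3)(W) — all W, so L
(2,3): →(1,3)(W), (0,3)(W), (2,0)(W), (1,2)(W) — all W, so L
(3,0): →(2,0)(W), (1,0)(W) — all W, so L
(3,1): →(2,1)(W), (1,1)(W), (2,0)(W) — all W, so L
(3,2): →(2,2)(W), (1,2)(W), (2,1)(W) — all W, so L
(4,4): →(3,4)(W), (2,4)(W), (4,1)(W), (3,3)(W) — all W, so L
(5,3): →(4,3)(W), (3,3)(W), (5,0)(W), (4,2)(W) — all W, so L
(6,0): →(5,0)(W), (4,0)(W) — all W, so L
(6,1): →(5,1)(W), (4,1)(W), (5,0)(W) — all W, so L
(6,2): →(5,2)(W), (4,2)(W), (5,1)(W) — all W, so L
(7,4): →(6,4)(W), (5,4)(W), (7,1)(W), (6,3)(W) — all W, so L
Every other cell has at least one move into one of the L cells above, so it is W.
The starting position (7,4) is L: whatever Alice does, the opponent receives a W position.

Bob wins.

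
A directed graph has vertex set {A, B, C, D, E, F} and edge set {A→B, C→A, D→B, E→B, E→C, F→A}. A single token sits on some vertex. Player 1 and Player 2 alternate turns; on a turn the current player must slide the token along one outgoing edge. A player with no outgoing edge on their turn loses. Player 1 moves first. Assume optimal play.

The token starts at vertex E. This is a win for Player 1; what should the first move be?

Move to C.

Use the standard recursion: the mover loses at a terminal position; elsewhere, the mover wins exactly when some move hands the opponent an L position.
Every edge goes from a vertex to one that appears earlier in the order B, A, F, C, D, E, so processing vertices in that order labels each vertex after all of its successors.
B: no outgoing edge → L
A: can move to B, which is L ⇒ W
F: the only move is to A(W), a W ⇒ L
C: the only move is to A(W), a W ⇒ L
D: can move to B, which is L ⇒ W
E: can move to C, which is L ⇒ W
From E, the L positions reachable in one move are: C, B. Any move reaching one of these is winning.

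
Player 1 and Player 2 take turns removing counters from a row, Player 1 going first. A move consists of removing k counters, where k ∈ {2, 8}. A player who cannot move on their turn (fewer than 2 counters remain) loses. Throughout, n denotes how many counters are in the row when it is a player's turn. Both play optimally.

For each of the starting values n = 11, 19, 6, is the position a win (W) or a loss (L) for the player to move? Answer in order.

Positions with no move are L. A position that does have a move is losing for the player to move precisely when every available move leads to a winning position for the opponent. Fill in the labels:
n=0: no move → L
n=1: no move → L
n=2: can move to 0, which is L ⇒ W
n=3: can move to 1, which is L ⇒ W
n=4: the only move is to 2(W), a W ⇒ L
n=5: the only move is to 3(W), a W ⇒ L
n=6: can move to 4, which is L ⇒ W
n=7: can move to 5, which is L ⇒ W
n=8: can move to 0, which is L ⇒ W
n=9: can move to 1, which is L ⇒ W
n=10: moves to 8(W), 2(W); every one is W ⇒ L
n=11: moves to 9(W), 3(W); every one is W ⇒ L
n=12: can move to 10, which is L ⇒ W
n=13: can move to 11, which is L ⇒ W
n=14: moves to 12(W), 6(W); every one is W ⇒ L
n=15: moves to 13(W), 7(W); every one is W ⇒ L
n=16: can move to 14, which is L ⇒ W
n=17: can move to 15, which is L ⇒ W
n=18: can move to 10, which is L ⇒ W
n=19: can move to 11, which is L ⇒ W

11: L, 19: W, 6: W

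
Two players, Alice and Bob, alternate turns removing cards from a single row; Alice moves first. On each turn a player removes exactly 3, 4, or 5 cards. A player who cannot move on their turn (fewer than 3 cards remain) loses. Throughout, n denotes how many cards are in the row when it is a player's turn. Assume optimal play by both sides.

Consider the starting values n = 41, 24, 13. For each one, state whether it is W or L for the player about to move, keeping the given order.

41: L, 24: L, 13: W

Use the standard recursion: the mover loses at a terminal position; elsewhere, the mover wins exactly when some move hands the opponent an L position.
n=0: no move → L
n=1: no move → L
n=2: no move → L
n=3: can move to 0, which is L ⇒ W
n=4: can move to 1, which is L ⇒ W
n=5: can move to 2, which is L ⇒ W
n=6: can move to 2, which is L ⇒ W
n=7: can move to 2, which is L ⇒ W
n=8: moves to 5(W), 4(W), 3(W); every one is W ⇒ L
n=9: moves to 6(W), 5(W), 4(W); every one is W ⇒ L
n=10: moves to 7(W), 6(W), 5(W); every one is W ⇒ L
n=11: can move to 8, which is L ⇒ W
n=12: can move to 9, which is L ⇒ W
n=13: can move to 10, which is L ⇒ W
n=14: can move to 10, which is L ⇒ W
n=15: can move to 10, which is L ⇒ W
n=16: moves to 13(W), 12(W), 11(W); every one is W ⇒ L
n=17: moves to 14(W), 13(W), 12(W); every one is W ⇒ L
n=18: moves to 15(W), 14(W), 13(W); every one is W ⇒ L
n=19: can move to 16, which is L ⇒ W
n=20: can move to 17, which is L ⇒ W
n=21: can move to 18, which is L ⇒ W
n=22: can move to 18, which is L ⇒ W
n=23: can move to 18, which is L ⇒ W
n=24: moves to 21(W), 20(W), 19(W); every one is W ⇒ L
n=25: moves to 22(W), 21(W), 20(W); every one is W ⇒ L
n=26: moves to 23(W), 22(W), 21(W); every one is W ⇒ L
n=27: can move to 24, which is L ⇒ W
n=28: can move to 25, which is L ⇒ W
n=29: can move to 26, which is L ⇒ W
n=30: can move to 26, which is L ⇒ W
n=31: can move to 26, which is L ⇒ W
n=32: moves to 29(W), 28(W), 27(W); every one is W ⇒ L
n=33: moves to 30(W), 29(W), 28(W); every one is W ⇒ L
n=34: moves to 31(W), 30(W), 29(W); every one is W ⇒ L
n=35: can move to 32, which is L ⇒ W
n=36: can move to 33, which is L ⇒ W
n=37: can move to 34, which is L ⇒ W
n=38: can move to 34, which is L ⇒ W
n=39: can move to 34, which is L ⇒ W
n=40: moves to 37(W), 36(W), 35(W); every one is W ⇒ L
n=41: moves to 38(W), 37(W), 36(W); every one is W ⇒ L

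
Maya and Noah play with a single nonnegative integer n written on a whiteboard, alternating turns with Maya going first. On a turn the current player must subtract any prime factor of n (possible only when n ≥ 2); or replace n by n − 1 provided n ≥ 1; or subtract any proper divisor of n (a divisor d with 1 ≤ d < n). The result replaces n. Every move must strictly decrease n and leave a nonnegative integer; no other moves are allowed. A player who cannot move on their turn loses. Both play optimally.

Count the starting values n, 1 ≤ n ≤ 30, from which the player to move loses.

5

Work bottom-up. With no move the player to move loses. Otherwise the position is W if at least one move leads to an L position for the opponent, and L if every move leads to a W.
n=0: no move → L
n=1: can move to 0, which is L ⇒ W
n=2: can move to 0, which is L ⇒ W
n=3: can move to 0, which is L ⇒ W
n=4: moves to 2(W), 3(W); every one is W ⇒ L
n=5: can move to 0, which is L ⇒ W
n=6: can move to 4, which is L ⇒ W
n=7: can move to 0, which is L ⇒ W
n=8: can move to 4, which is L ⇒ W
n=9: moves to 6(W), 8(W); every one is W ⇒ L
n=10: can move to 9, which is L ⇒ W
n=11: can move to 0, which is L ⇒ W
n=12: can move to 9, which is L ⇒ W
n=13: can move to 0, which is L ⇒ W
n=14: moves to 7(W), 12(W), 13(W); every one is W ⇒ L
n=15: can move to 14, which is L ⇒ W
n=16: can move to 14, which is L ⇒ W
n=17: can move to 0, which is L ⇒ W
n=18: can move to 9, which is L ⇒ W
n=19: can move to 0, which is L ⇒ W
n=20: moves to 10(W), 15(W), 16(W), 18(W), 19(W); every one is W ⇒ L
n=21: can move to 14, which is L ⇒ W
n=22: can move to 20, which is L ⇒ W
n=23: can move to 0, which is L ⇒ W
n=24: can move to 20, which is L ⇒ W
n=25: can move to 20, which is L ⇒ W
n=26: moves to 13(W), 24(W), 25(W); every one is W ⇒ L
n=27: can move to 26, which is L ⇒ W
n=28: can move to 14, which is L ⇒ W
n=29: can move to 0, which is L ⇒ W
n=30: can move to 20, which is L ⇒ W
L entries with 1 ≤ n ≤ 30 (n=0 is outside the asked range and is not counted): n = 4, 9, 14, 20, 26; that makes 5.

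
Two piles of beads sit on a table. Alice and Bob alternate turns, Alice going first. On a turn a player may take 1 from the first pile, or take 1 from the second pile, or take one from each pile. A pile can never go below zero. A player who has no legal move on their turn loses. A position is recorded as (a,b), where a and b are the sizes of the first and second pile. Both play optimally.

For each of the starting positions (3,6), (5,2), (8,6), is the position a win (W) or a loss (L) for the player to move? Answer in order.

Classify positions by backward induction: terminal positions (no move available) are L. From any other position, the mover wins iff some move reaches an L.
No move ever increases a pile, so every position that can arise here has a ≤ 8 and b ≤ 6; it is enough to label the cells with 0 ≤ a ≤ 8 and 0 ≤ b ≤ 6.
Every move lowers a or b (never raises either), so fill the grid row by row in increasing a, and left to right within a row: each cell's successors are then already labelled.
      b=0  b=1  b=2  b=3  b=4  b=5  b=6
a=0:    L    W    L    W    L    W    L
a=1:    W    W    W    W    W    W    W
a=2:    L    W    L    W    L    W    L
a=3:    W    W    W    W    W    W    W
a=4:    L    W    L    W    L    W    L
a=5:    W    W    W    W    W    W    W
a=6:    L    W    L    W    L    W    L
a=7:    W    W    W    W    W    W    W
a=8:    L    W    L    W    L    W    L
Cells with no legal move (terminal, hence L): (0,0).
The remaining L cells, each justified by listing all of its moves:
(0,2): only reaches (0,1)(W), which is W → L
(0,4): only reaches (0,3)(W), which is W → L
(0,6): only reaches (0,5)(W), which is W → L
(2,0): only reaches (1,0)(W), which is W → L
(2,2): only reaches (1,2)(W), (2,1)(W), (1,1)(W), all W → L
(2,4): only reaches (1,4)(W), (2,3)(W), (1,3)(W), all W → L
(2,6): only reaches (1,6)(W), (2,5)(W), (1,5)(W), all W → L
(4,0): only reaches (3,0)(W), which is W → L
(4,2): only reaches (3,2)(W), (4,1)(W), (3,1)(W), all W → L
(4,4): only reaches (3,4)(W), (4,3)(W), (3,3)(W), all W → L
(4,6): only reaches (3,6)(W), (4,5)(W), (3,5)(W), all W → L
(6,0): only reaches (5,0)(W), which is W → L
(6,2): only reaches (5,2)(W), (6,1)(W), (5,1)(W), all W → L
(6,4): only reaches (5,4)(W), (6,3)(W), (5,3)(W), all W → L
(6,6): only reaches (5,6)(W), (6,5)(W), (5,5)(W), all W → L
(8,0): only reaches (7,0)(W), which is W → L
(8,2): only reaches (7,2)(W), (8,1)(W), (7,1)(W), all W → L
(8,4): only reaches (7,4)(W), (8,3)(W), (7,3)(W), all W → L
(8,6): only reaches (7,6)(W), (8,5)(W), (7,5)(W), all W → L
Every other cell has at least one move into one of the L cells above, so it is W.
(3,6): the move to (2,6) reaches an L cell, so W
(5,2): the move to (4,2) reaches an L cell, so W
(8,6): one of the L cells justified above, so L

(3,6): W, (5,2): W, (8,6): L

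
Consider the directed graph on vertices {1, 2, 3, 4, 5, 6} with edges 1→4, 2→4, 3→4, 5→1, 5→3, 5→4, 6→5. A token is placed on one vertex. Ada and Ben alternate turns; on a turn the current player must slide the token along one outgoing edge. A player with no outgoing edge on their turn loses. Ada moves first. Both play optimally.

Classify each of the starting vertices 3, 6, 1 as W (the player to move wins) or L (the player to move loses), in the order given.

Compute win/loss labels from the base case upward. A position with no move is L. Any other position is W if it can reach an L in one move, else L.
Every edge goes from a vertex to one that appears earlier in the order 4, 2, 1, 3, 5, 6, so processing vertices in that order labels each vertex after all of its successors.
4: no outgoing edge → L
2: reaches L-position 4 → W
1: reaches L-position 4 → W
3: reaches L-position 4 → W
5: reaches L-position 4 → W
6: only reaches 5(W), which is W → L

3: W, 6: L, 1: W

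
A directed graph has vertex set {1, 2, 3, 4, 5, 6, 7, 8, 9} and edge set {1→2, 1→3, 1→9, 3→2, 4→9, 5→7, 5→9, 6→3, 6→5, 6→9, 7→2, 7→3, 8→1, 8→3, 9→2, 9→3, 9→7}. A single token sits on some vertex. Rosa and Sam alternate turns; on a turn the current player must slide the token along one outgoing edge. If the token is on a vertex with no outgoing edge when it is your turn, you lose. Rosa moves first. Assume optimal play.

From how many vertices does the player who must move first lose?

4

Work bottom-up. With no move the player to move loses. Otherwise the position is W if at least one move leads to an L position for the opponent, and L if every move leads to a W.
Every edge goes from a vertex to one that appears earlier in the order 2, 3, 7, 9, 1, 5, 4, 6, 8, so processing vertices in that order labels each vertex after all of its successors.
2: no outgoing edge → L
3: reaches L-position 2 → W
7: reaches L-position 2 → W
9: reaches L-position 2 → W
1: reaches L-position 2 → W
5: only reaches 9(W), 7(W), all W → L
4: only reaches 9(W), which is W → L
6: reaches L-position 5 → W
8: only reaches 1(W), 3(W), all W → L
The L vertices are 2, 4, 5, 8; that is 4 in all.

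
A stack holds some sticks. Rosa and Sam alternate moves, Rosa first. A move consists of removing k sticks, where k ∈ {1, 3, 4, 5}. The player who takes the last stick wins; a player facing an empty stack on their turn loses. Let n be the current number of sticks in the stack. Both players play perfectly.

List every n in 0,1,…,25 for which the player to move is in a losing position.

0, 2, 8, 10, 16, 18, 24

Work bottom-up. With no move the player to move loses. Otherwise the position is W if at least one move leads to an L position for the opponent, and L if every move leads to a W.
n=0: no move → L
n=1: →0(L), so W
n=2: →1(W) only, which is W, so L
n=3: →2(L), so W
n=4: →0(L), so W
n=5: →2(L), so W
n=6: →2(L), so W
n=7: →2(L), so W
n=8: →7(W), 5(W), 4(W), 3(W) — all W, so L
n=9: →8(L), so W
n=10: →9(W), 7(W), 6(W), 5(W) — all W, so L
n=11: →10(L), so W
n=12: →8(L), so W
n=13: →10(L), so W
n=14: →10(L), so W
n=15: →10(L), so W
n=16: →15(W), 13(W), 12(W), 11(W) — all W, so L
n=17: →16(L), so W
n=18: →17(W), 15(W), 14(W), 13(W) — all W, so L
n=19: →18(L), so W
n=20: →16(L), so W
n=21: →18(L), so W
n=22: →18(L), so W
n=23: →18(L), so W
n=24: →23(W), 21(W), 20(W), 19(W) — all W, so L
n=25: →24(L), so W
The losing starting values of n are exactly the entries labelled L in this table (7 of them).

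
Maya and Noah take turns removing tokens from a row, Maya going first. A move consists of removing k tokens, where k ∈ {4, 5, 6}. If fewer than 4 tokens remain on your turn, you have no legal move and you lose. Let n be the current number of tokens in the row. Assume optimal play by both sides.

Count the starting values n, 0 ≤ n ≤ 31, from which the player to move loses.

14

Build the W/L table. Terminal = L. A non-terminal position is W if it has a move to some L; otherwise it is L.
n=0: no move → L
n=1: no move → L
n=2: no move → L
n=3: no move → L
n=4: reaches L-position 0 → W
n=5: reaches L-position 1 → W
n=6: reaches L-position 2 → W
n=7: reaches L-position 3 → W
n=8: reaches L-position 3 → W
n=9: reaches L-position 3 → W
n=10: only reaches 6(W), 5(W), 4(W), all W → L
n=11: only reaches 7(W), 6(W), 5(W), all W → L
n=12: only reaches 8(W), 7(W), 6(W), all W → L
n=13: only reaches 9(W), 8(W), 7(W), all W → L
n=14: reaches L-position 10 → W
n=15: reaches L-position 11 → W
n=16: reaches L-position 12 → W
n=17: reaches L-position 13 → W
n=18: reaches L-position 13 → W
n=19: reaches L-position 13 → W
n=20: only reaches 16(W), 15(W), 14(W), all W → L
n=21: only reaches 17(W), 16(W), 15(W), all W → L
n=22: only reaches 18(W), 17(W), 16(W), all W → L
n=23: only reaches 19(W), 18(W), 17(W), all W → L
n=24: reaches L-position 20 → W
n=25: reaches L-position 21 → W
n=26: reaches L-position 22 → W
n=27: reaches L-position 23 → W
n=28: reaches L-position 23 → W
n=29: reaches L-position 23 → W
n=30: only reaches 26(W), 25(W), 24(W), all W → L
n=31: only reaches 27(W), 26(W), 25(W), all W → L
L entries with 0 ≤ n ≤ 31: n = 0, 1, 2, 3, 10, 11, 12, 13, 20, 21, 22, 23, 30, 31; that makes 14.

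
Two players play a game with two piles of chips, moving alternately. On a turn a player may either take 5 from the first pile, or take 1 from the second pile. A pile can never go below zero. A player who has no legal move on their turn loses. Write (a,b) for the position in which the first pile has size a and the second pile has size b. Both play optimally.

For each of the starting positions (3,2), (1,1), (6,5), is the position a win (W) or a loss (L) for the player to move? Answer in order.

(3,2): L, (1,1): W, (6,5): L

Work bottom-up. With no move the player to move loses. Otherwise the position is W if at least one move leads to an L position for the opponent, and L if every move leads to a W.
No move ever increases a pile, so every position that can arise here has a ≤ 6 and b ≤ 5; it is enough to label the cells with 0 ≤ a ≤ 6 and 0 ≤ b ≤ 5.
Every move lowers a or b (never raises either), so fill the grid row by row in increasing a, and left to right within a row: each cell's successors are then already labelled.
      b=0  b=1  b=2  b=3  b=4  b=5
a=0:    L    W    L    W    L    W
a=1:    L    W    L    W    L    W
a=2:    L    W    L    W    L    W
a=3:    L    W    L    W    L    W
a=4:    L    W    L    W    L    W
a=5:    W    L    W    L    W    L
a=6:    W    L    W    L    W    L
Cells with no legal move (terminal, hence L): (0,0), (1,0), (2,0), (3,0), (4,0).
The remaining L cells, each justified by listing all of its moves:
(0,2): →(0,1)(W) only, which is W, so L
(0,4): →(0,3)(W) only, which is W, so L
(1,2): →(1,1)(W) only, which is W, so L
(1,4): →(1,3)(W) only, which is W, so L
(2,2): →(2,1)(W) only, which is W, so L
(2,4): →(2,3)(W) only, which is W, so L
(3,2): →(3,1)(W) only, which is W, so L
(3,4): →(3,3)(W) only, which is W, so L
(4,2): →(4,1)(W) only, which is W, so L
(4,4): →(4,3)(W) only, which is W, so L
(5,1): →(0,1)(W), (5,0)(W) — all W, so L
(5,3): →(0,3)(W), (5,2)(W) — all W, so L
(5,5): →(0,5)(W), (5,4)(W) — all W, so L
(6,1): →(1,1)(W), (6,0)(W) — all W, so L
(6,3): →(1,3)(W), (6,2)(W) — all W, so L
(6,5): →(1,5)(W), (6,4)(W) — all W, so L
Every other cell has at least one move into one of the L cells above, so it is W.
(3,2): one of the L cells justified above, so L
(1,1): the move to (1,0) reaches an L cell, so W
(6,5): one of the L cells justified above, so L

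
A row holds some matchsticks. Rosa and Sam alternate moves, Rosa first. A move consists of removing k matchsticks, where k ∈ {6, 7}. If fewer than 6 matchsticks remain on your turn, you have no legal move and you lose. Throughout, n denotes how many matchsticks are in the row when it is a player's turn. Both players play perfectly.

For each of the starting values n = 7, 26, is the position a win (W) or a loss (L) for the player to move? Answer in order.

7: W, 26: L

Positions with no move are L. A position that does have a move is losing for the player to move precisely when every available move leads to a winning position for the opponent. Fill in the labels:
n=0: no move → L
n=1: no move → L
n=2: no move → L
n=3: no move → L
n=4: no move → L
n=5: no move → L
n=6: W (go to 0, an L position)
n=7: W (go to 1, an L position)
n=8: W (go to 2, an L position)
n=9: W (go to 3, an L position)
n=10: W (go to 4, an L position)
n=11: W (go to 5, an L position)
n=12: W (go to 5, an L position)
n=13: L (options 7(W), 6(W) are all W)
n=14: L (options 8(W), 7(W) are all W)
n=15: L (options 9(W), 8(W) are all W)
n=16: L (options 10(W), 9(W) are all W)
n=17: L (options 11(W), 10(W) are all W)
n=18: L (options 12(W), 11(W) are all W)
n=19: W (go to 13, an L position)
n=20: W (go to 14, an L position)
n=21: W (go to 15, an L position)
n=22: W (go to 16, an L position)
n=23: W (go to 17, an L position)
n=24: W (go to 18, an L position)
n=25: W (go to 18, an L position)
n=26: L (options 20(W), 19(W) are all W)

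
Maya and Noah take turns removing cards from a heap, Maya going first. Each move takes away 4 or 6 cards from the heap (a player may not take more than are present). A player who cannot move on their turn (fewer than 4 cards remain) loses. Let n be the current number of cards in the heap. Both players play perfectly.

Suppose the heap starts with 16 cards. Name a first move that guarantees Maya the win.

Remove 4, leaving 12.

Compute win/loss labels from the base case upward. A position with no move is L. Any other position is W if it can reach an L in one move, else L.
n=0: no move → L
n=1: no move → L
n=2: no move → L
n=3: no move → L
n=4: →0(L), so W
n=5: →1(L), so W
n=6: →2(L), so W
n=7: →3(L), so W
n=8: →2(L), so W
n=9: →3(L), so W
n=10: →6(W), 4(W) — all W, so L
n=11: →7(W), 5(W) — all W, so L
n=12: →8(W), 6(W) — all W, so L
n=13: →9(W), 7(W) — all W, so L
n=14: →10(L), so W
n=15: →11(L), so W
n=16: →12(L), so W
From 16, the L positions reachable in one move are: 12, 10. Any move reaching one of these is winning.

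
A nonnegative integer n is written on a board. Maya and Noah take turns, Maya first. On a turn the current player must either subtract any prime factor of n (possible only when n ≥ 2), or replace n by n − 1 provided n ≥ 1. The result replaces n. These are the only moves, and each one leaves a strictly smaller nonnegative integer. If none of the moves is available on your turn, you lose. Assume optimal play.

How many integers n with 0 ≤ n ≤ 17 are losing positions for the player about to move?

Build the W/L table. Terminal = L. A non-terminal position is W if it has a move to some L; otherwise it is L.
n=0: no move → L
n=1: reaches L-position 0 → W
n=2: reaches L-position 0 → W
n=3: reaches L-position 0 → W
n=4: only reaches 2(W), 3(W), all W → L
n=5: reaches L-position 0 → W
n=6: reaches L-position 4 → W
n=7: reaches L-position 0 → W
n=8: only reaches 6(W), 7(W), all W → L
n=9: reaches L-position 8 → W
n=10: reaches L-position 8 → W
n=11: reaches L-position 0 → W
n=12: only reaches 9(W), 10(W), 11(W), all W → L
n=13: reaches L-position 0 → W
n=14: reaches L-position 12 → W
n=15: reaches L-position 12 → W
n=16: only reaches 14(W), 15(W), all W → L
n=17: reaches L-position 0 → W
L entries with 0 ≤ n ≤ 17: n = 0, 4, 8, 12, 16; that makes 5.

5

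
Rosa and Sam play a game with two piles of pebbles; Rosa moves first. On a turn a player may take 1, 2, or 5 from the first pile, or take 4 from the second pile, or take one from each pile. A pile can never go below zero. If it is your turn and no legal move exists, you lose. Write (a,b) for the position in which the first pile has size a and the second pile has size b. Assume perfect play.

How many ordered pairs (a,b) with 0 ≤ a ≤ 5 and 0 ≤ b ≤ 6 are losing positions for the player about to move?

Compute win/loss labels from the base case upward. A position with no move is L. Any other position is W if it can reach an L in one move, else L.
Every move lowers a or b (never raises either), so fill the grid row by row in increasing a, and left to right within a row: each cell's successors are then already labelled.
      b=0  b=1  b=2  b=3  b=4  b=5  b=6
a=0:    L    L    L    L    W    W    W
a=1:    W    W    W    W    W    L    L
a=2:    W    W    W    W    L    W    W
a=3:    L    L    L    L    W    W    W
a=4:    W    W    W    W    W    L    L
a=5:    W    W    W    W    L    W    W
Cells with no legal move (terminal, hence L): (0,0), (0,1), (0,2), (0,3).
The remaining L cells, each justified by listing all of its moves:
(1,5): L (options (0,5)(W), (1,1)(W), (0,4)(W) are all W)
(1,6): L (options (0,6)(W), (1,2)(W), (0,5)(W) are all W)
(2,4): L (options (1,4)(W), (0,4)(W), (2,0)(W), (1,3)(W) are all W)
(3,0): L (options (2,0)(W), (1,0)(W) are all W)
(3,1): L (options (2,1)(W), (1,1)(W), (2,0)(W) are all W)
(3,2): L (options (2,2)(W), (1,2)(W), (2,1)(W) are all W)
(3,3): L (options (2,3)(W), (1,3)(W), (2,2)(W) are all W)
(4,5): L (options (3,5)(W), (2,5)(W), (4,1)(W), (3,4)(W) are all W)
(4,6): L (options (3,6)(W), (2,6)(W), (4,2)(W), (3,5)(W) are all W)
(5,4): L (options (4,4)(W), (3,4)(W), (0,4)(W), (5,0)(W), (4,3)(W) are all W)
Every other cell has at least one move into one of the L cells above, so it is W.
L cells per row: a=0: 4, a=1: 2, a=2: 1, a=3: 4, a=4: 2, a=5: 1; total 14.

14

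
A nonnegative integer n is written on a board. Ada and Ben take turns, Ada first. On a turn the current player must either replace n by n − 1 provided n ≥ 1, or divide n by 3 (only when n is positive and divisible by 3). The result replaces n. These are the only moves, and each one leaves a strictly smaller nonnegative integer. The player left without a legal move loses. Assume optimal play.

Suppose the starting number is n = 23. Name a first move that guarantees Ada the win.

Move to 22.

Positions with no move are L. A position that does have a move is losing for the player to move precisely when every available move leads to a winning position for the opponent. Fill in the labels:
n=0: no move → L
n=1: can move to 0, which is L ⇒ W
n=2: the only move is to 1(W), a W ⇒ L
n=3: can move to 2, which is L ⇒ W
n=4: the only move is to 3(W), a W ⇒ L
n=5: can move to 4, which is L ⇒ W
n=6: can move to 2, which is L ⇒ W
n=7: the only move is to 6(W), a W ⇒ L
n=8: can move to 7, which is L ⇒ W
n=9: moves to 3(W), 8(W); every one is W ⇒ L
n=10: can move to 9, which is L ⇒ W
n=11: the only move is to 10(W), a W ⇒ L
n=12: can move to 4, which is L ⇒ W
n=13: the only move is to 12(W), a W ⇒ L
n=14: can move to 13, which is L ⇒ W
n=15: moves to 5(W), 14(W); every one is W ⇒ L
n=16: can move to 15, which is L ⇒ W
n=17: the only move is to 16(W), a W ⇒ L
n=18: can move to 17, which is L ⇒ W
n=19: the only move is to 18(W), a W ⇒ L
n=20: can move to 19, which is L ⇒ W
n=21: can move to 7, which is L ⇒ W
n=22: the only move is to 21(W), a W ⇒ L
n=23: can move to 22, which is L ⇒ W
From 23, the L positions reachable in one move are: 22.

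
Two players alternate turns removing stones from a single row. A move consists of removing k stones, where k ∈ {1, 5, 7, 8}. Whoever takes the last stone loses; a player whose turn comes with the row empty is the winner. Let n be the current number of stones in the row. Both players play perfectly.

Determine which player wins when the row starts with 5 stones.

The second player wins.

Use the standard recursion: the mover wins at a terminal position; elsewhere, the mover wins exactly when some move hands the opponent an L position.
n=0: no move; the opponent has just taken the last stone and therefore loses → W
n=1: L (sole option 0(W) is W)
n=2: W (go to 1, an L position)
n=3: L (sole option 2(W) is W)
n=4: W (go to 3, an L position)
n=5: L (options 4(W), 0(W) are all W)
The starting position 5 is L: whatever the player to move does, the opponent receives a W position.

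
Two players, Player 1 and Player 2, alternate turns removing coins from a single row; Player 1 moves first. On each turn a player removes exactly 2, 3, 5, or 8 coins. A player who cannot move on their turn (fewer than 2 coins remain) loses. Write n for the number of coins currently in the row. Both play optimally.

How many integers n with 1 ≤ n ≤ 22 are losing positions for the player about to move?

5

Use the standard recursion: the mover loses at a terminal position; elsewhere, the mover wins exactly when some move hands the opponent an L position.
n=0: no move → L
n=1: no move → L
n=2: reaches L-position 0 → W
n=3: reaches L-position 1 → W
n=4: reaches L-position 1 → W
n=5: reaches L-position 0 → W
n=6: reaches L-position 1 → W
n=7: only reaches 5(W), 4(W), 2(W), all W → L
n=8: reaches L-position 0 → W
n=9: reaches L-position 7 → W
n=10: reaches L-position 7 → W
n=11: only reaches 9(W), 8(W), 6(W), 3(W), all W → L
n=12: reaches L-position 7 → W
n=13: reaches L-position 11 → W
n=14: reaches L-position 11 → W
n=15: reaches L-position 7 → W
n=16: reaches L-position 11 → W
n=17: only reaches 15(W), 14(W), 12(W), 9(W), all W → L
n=18: only reaches 16(W), 15(W), 13(W), 10(W), all W → L
n=19: reaches L-position 17 → W
n=20: reaches L-position 18 → W
n=21: reaches L-position 18 → W
n=22: reaches L-position 17 → W
L entries with 1 ≤ n ≤ 22 (n=0 is outside the asked range and is not counted): n = 1, 7, 11, 17, 18; that makes 5.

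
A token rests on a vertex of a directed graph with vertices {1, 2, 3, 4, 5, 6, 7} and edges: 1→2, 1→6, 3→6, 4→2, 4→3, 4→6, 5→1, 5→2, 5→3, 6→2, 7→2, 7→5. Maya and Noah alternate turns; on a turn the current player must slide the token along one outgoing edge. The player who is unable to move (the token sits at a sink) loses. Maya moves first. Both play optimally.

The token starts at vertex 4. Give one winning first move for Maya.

Label each position W (a win for the player to move) or L (a loss). A position with no legal move is L; any other position is W exactly when some move reaches an L, and L when every move reaches a W.
Every edge goes from a vertex to one that appears earlier in the order 2, 6, 3, 1, 4, 5, 7, so processing vertices in that order labels each vertex after all of its successors.
2: no outgoing edge → L
6: W (go to 2, an L position)
3: L (sole option 6(W) is W)
1: W (go to 2, an L position)
4: W (go to 3, an L position)
5: W (go to 3, an L position)
7: W (go to 2, an L position)
From 4, the L positions reachable in one move are: 3, 2. Any move reaching one of these is winning.

Move to 3.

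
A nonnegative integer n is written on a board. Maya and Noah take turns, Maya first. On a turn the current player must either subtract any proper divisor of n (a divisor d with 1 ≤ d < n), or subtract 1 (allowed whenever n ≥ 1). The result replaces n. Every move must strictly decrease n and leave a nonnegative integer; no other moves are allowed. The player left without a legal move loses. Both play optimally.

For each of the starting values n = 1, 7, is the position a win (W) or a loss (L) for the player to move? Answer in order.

1: W, 7: L

Positions with no move are L. A position that does have a move is losing for the player to move precisely when every available move leads to a winning position for the opponent. Fill in the labels:
n=0: no move → L
n=1: can move to 0, which is L ⇒ W
n=2: the only move is to 1(W), a W ⇒ L
n=3: can move to 2, which is L ⇒ W
n=4: can move to 2, which is L ⇒ W
n=5: the only move is to 4(W), a W ⇒ L
n=6: can move to 5, which is L ⇒ W
n=7: the only move is to 6(W), a W ⇒ L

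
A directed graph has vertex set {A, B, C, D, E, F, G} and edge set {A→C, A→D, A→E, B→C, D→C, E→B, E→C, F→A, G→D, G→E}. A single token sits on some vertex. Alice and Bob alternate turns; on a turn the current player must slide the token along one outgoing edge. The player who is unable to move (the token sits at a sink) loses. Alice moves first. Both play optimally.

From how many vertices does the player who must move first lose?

Classify positions by backward induction: terminal positions (no move available) are L. From any other position, the mover wins iff some move reaches an L.
Every edge goes from a vertex to one that appears earlier in the order C, D, B, E, A, F, G, so processing vertices in that order labels each vertex after all of its successors.
C: no outgoing edge → L
D: can move to C, which is L ⇒ W
B: can move to C, which is L ⇒ W
E: can move to C, which is L ⇒ W
A: can move to C, which is L ⇒ W
F: the only move is to A(W), a W ⇒ L
G: moves to E(W), D(W); every one is W ⇒ L
The L vertices are C, F, G; that is 3 in all.

3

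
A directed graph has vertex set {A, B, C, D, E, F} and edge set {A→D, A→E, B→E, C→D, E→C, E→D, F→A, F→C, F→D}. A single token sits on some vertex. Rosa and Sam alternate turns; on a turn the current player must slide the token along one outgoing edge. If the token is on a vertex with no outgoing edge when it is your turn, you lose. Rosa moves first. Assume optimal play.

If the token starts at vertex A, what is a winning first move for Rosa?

Use the standard recursion: the mover loses at a terminal position; elsewhere, the mover wins exactly when some move hands the opponent an L position.
Every edge goes from a vertex to one that appears earlier in the order D, C, E, A, F, B, so processing vertices in that order labels each vertex after all of its successors.
D: no outgoing edge → L
C: W (go to D, an L position)
E: W (go to D, an L position)
A: W (go to D, an L position)
F: W (go to D, an L position)
B: L (sole option E(W) is W)
From A, the L positions reachable in one move are: D.

Move to D.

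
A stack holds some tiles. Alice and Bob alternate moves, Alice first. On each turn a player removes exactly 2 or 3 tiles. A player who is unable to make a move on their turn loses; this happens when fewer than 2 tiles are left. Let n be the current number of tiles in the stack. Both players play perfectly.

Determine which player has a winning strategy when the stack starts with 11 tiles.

Bob wins.

Classify positions by backward induction: terminal positions (no move available) are L. From any other position, the mover wins iff some move reaches an L.
n=0: no move → L
n=1: no move → L
n=2: reaches L-position 0 → W
n=3: reaches L-position 1 → W
n=4: reaches L-position 1 → W
n=5: only reaches 3(W), 2(W), all W → L
n=6: only reaches 4(W), 3(W), all W → L
n=7: reaches L-position 5 → W
n=8: reaches L-position 6 → W
n=9: reaches L-position 6 → W
n=10: only reaches 8(W), 7(W), all W → L
n=11: only reaches 9(W), 8(W), all W → L
Every move from 11 reaches a W position, so the mover loses.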